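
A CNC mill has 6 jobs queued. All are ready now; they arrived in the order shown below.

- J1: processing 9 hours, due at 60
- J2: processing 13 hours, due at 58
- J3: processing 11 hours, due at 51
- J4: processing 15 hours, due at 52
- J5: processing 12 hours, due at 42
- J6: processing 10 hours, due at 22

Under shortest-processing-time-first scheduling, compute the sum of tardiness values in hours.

SPT (increasing processing time): J1 J6 J3 J5 J2 J4.
J1: 0→9, due 60, tardiness 0
J6: 9→19, due 22, tardiness 0
J3: 19→30, due 51, tardiness 0
J5: 30→42, due 42, tardiness 0
J2: 42→55, due 58, tardiness 0
J4: 55→70, due 52, tardiness 18
Sum = 0+0+0+0+0+18 = 18.

18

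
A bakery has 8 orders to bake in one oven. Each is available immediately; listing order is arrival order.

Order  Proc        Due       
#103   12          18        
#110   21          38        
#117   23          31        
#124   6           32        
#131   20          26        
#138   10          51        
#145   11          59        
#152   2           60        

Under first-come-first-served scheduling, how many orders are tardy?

6

FIFO (arrival order): #103 #110 #117 #124 #131 #138 #145 #152.
#103: 0→12, due 18, tardiness 0
#110: 12→33, due 38, tardiness 0
#117: 33→56, due 31, tardiness 25
#124: 56→62, due 32, tardiness 30
#131: 62→82, due 26, tardiness 56
#138: 82→92, due 51, tardiness 41
#145: 92→103, due 59, tardiness 44
#152: 103→105, due 60, tardiness 45
Late orders: 6.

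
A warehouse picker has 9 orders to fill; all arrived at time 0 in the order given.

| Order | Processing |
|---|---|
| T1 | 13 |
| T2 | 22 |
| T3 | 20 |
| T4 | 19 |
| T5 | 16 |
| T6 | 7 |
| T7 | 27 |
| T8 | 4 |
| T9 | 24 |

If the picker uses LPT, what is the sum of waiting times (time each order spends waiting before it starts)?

773

LPT (decreasing processing time): T7 T9 T2 T3 T4 T5 T1 T6 T8.
T7: waits 0, runs 0→27
T9: waits 27, runs 27→51
T2: waits 51, runs 51→73
T3: waits 73, runs 73→93
T4: waits 93, runs 93→112
T5: waits 112, runs 112→128
T1: waits 128, runs 128→141
T6: waits 141, runs 141→148
T8: waits 148, runs 148→152
Sum = 0+27+51+73+93+112+128+141+148 = 773.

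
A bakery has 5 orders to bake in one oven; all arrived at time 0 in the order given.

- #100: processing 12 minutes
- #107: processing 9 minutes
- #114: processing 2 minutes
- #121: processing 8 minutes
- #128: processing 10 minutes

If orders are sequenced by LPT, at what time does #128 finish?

22

LPT (decreasing processing time): #100 #128 #107 #121 #114.
#100: 0→12
#128: 12→22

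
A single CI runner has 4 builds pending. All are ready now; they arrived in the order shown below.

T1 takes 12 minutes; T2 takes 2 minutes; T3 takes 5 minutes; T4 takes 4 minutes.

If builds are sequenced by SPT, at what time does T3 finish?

SPT (increasing processing time): T2 T4 T3 T1.
T2: 0→2
T4: 2→6
T3: 6→11

11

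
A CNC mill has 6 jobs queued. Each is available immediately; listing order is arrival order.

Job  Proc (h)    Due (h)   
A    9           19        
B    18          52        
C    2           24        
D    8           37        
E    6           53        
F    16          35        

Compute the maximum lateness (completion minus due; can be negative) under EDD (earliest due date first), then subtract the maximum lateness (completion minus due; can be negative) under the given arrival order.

-18

EDD (increasing due date): A C F D B E.
A: 0→9, due 19, lateness -10
C: 9→11, due 24, lateness -13
F: 11→27, due 35, lateness -8
D: 27→35, due 37, lateness -2
B: 35→53, due 52, lateness 1
E: 53→59, due 53, lateness 6
Maximum = 6.
FIFO (arrival order): A B C D E F.
A: 0→9, due 19, lateness -10
B: 9→27, due 52, lateness -25
C: 27→29, due 24, lateness 5
D: 29→37, due 37, lateness 0
E: 37→43, due 53, lateness -10
F: 43→59, due 35, lateness 24
Maximum = 24.
Difference = 6 − 24 = -18.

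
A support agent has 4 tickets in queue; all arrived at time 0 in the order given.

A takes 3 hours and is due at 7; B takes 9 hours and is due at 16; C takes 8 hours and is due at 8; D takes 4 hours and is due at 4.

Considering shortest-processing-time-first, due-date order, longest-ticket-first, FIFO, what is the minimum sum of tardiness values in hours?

15

SPT (increasing processing time): A D C B.
A: 0→3, due 7, tardiness 0
D: 3→7, due 4, tardiness 3
C: 7→15, due 8, tardiness 7
B: 15→24, due 16, tardiness 8
Sum = 0+3+7+8 = 18.
EDD (increasing due date): D A C B.
D: 0→4, due 4, tardiness 0
A: 4→7, due 7, tardiness 0
C: 7→15, due 8, tardiness 7
B: 15→24, due 16, tardiness 8
Sum = 0+0+7+8 = 15.
LPT (decreasing processing time): B C D A.
B: 0→9, due 16, tardiness 0
C: 9→17, due 8, tardiness 9
D: 17→21, due 4, tardiness 17
A: 21→24, due 7, tardiness 17
Sum = 0+9+17+17 = 43.
FIFO (arrival order): A B C D.
A: 0→3, due 7, tardiness 0
B: 3→12, due 16, tardiness 0
C: 12→20, due 8, tardiness 12
D: 20→24, due 4, tardiness 20
Sum = 0+0+12+20 = 32.
SPT 18, EDD 15, LPT 43, FIFO 32 → minimum 15.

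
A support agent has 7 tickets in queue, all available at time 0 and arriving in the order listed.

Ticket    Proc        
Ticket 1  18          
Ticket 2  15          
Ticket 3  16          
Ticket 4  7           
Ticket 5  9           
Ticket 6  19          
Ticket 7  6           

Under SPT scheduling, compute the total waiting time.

SPT (increasing processing time): Ticket 7 Ticket 4 Ticket 5 Ticket 2 Ticket 3 Ticket 1 Ticket 6.
Ticket 7: waits 0, runs 0→6
Ticket 4: waits 6, runs 6→13
Ticket 5: waits 13, runs 13→22
Ticket 2: waits 22, runs 22→37
Ticket 3: waits 37, runs 37→53
Ticket 1: waits 53, runs 53→71
Ticket 6: waits 71, runs 71→90
Sum = 0+6+13+22+37+53+71 = 202.

202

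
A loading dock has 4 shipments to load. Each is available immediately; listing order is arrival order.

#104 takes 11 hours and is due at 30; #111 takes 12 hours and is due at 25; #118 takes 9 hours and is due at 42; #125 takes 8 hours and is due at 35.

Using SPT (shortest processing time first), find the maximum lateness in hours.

15

SPT (increasing processing time): #125 #118 #104 #111.
#125: 0→8, due 35, lateness -27
#118: 8→17, due 42, lateness -25
#104: 17→28, due 30, lateness -2
#111: 28→40, due 25, lateness 15
Maximum = 15.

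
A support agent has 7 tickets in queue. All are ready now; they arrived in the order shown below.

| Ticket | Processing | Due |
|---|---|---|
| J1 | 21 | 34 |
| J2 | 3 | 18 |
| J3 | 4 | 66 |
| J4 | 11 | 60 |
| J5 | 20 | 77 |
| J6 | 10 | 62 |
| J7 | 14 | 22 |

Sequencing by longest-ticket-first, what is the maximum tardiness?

LPT (decreasing processing time): J1 J5 J7 J4 J6 J3 J2.
J1: 0→21, due 34, tardiness 0
J5: 21→41, due 77, tardiness 0
J7: 41→55, due 22, tardiness 33
J4: 55→66, due 60, tardiness 6
J6: 66→76, due 62, tardiness 14
J3: 76→80, due 66, tardiness 14
J2: 80→83, due 18, tardiness 65
Maximum = 65.

65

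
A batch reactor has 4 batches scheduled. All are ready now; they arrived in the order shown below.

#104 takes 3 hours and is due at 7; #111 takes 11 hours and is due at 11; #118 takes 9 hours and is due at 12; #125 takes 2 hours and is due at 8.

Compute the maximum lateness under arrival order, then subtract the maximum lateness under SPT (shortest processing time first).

3

FIFO (arrival order): #104 #111 #118 #125.
#104: 0→3, due 7, lateness -4
#111: 3→14, due 11, lateness 3
#118: 14→23, due 12, lateness 11
#125: 23→25, due 8, lateness 17
Maximum = 17.
SPT (increasing processing time): #125 #104 #118 #111.
#125: 0→2, due 8, lateness -6
#104: 2→5, due 7, lateness -2
#118: 5→14, due 12, lateness 2
#111: 14→25, due 11, lateness 14
Maximum = 14.
Difference = 17 − 14 = 3.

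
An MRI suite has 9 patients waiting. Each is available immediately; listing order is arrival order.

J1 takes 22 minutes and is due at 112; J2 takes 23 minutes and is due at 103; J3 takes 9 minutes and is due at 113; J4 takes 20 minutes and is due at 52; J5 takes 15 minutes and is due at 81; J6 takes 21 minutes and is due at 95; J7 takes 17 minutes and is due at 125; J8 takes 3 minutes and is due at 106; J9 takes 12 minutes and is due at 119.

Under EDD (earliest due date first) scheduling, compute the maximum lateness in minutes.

EDD (increasing due date): J4 J5 J6 J2 J8 J1 J3 J9 J7.
J4: 0→20, due 52, lateness -32
J5: 20→35, due 81, lateness -46
J6: 35→56, due 95, lateness -39
J2: 56→79, due 103, lateness -24
J8: 79→82, due 106, lateness -24
J1: 82→104, due 112, lateness -8
J3: 104→113, due 113, lateness 0
J9: 113→125, due 119, lateness 6
J7: 125→142, due 125, lateness 17
Maximum = 17.

17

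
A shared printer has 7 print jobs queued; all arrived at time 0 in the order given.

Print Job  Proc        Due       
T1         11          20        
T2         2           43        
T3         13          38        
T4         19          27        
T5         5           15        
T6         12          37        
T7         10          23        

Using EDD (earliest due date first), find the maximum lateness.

EDD (increasing due date): T5 T1 T7 T4 T6 T3 T2.
T5: 0→5, due 15, lateness -10
T1: 5→16, due 20, lateness -4
T7: 16→26, due 23, lateness 3
T4: 26→45, due 27, lateness 18
T6: 45→57, due 37, lateness 20
T3: 57→70, due 38, lateness 32
T2: 70→72, due 43, lateness 29
Maximum = 32.

32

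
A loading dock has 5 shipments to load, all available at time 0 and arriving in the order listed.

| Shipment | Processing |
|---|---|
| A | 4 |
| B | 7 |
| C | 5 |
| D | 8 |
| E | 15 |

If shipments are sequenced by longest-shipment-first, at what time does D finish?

23

LPT (decreasing processing time): E D B C A.
E: 0→15
D: 15→23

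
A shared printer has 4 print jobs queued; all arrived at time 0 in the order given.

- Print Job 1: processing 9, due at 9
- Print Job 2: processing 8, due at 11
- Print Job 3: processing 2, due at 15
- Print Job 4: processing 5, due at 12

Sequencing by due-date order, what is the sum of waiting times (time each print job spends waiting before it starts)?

48

EDD (increasing due date): Print Job 1 Print Job 2 Print Job 4 Print Job 3.
Print Job 1: waits 0, runs 0→9
Print Job 2: waits 9, runs 9→17
Print Job 4: waits 17, runs 17→22
Print Job 3: waits 22, runs 22→24
Sum = 0+9+17+22 = 48.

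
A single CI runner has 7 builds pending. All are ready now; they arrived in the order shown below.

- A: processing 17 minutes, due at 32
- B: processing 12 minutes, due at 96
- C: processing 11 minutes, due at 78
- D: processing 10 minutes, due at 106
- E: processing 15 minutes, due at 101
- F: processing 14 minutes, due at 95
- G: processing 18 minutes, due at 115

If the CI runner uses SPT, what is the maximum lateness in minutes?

47

SPT (increasing processing time): D C B F E A G.
D: 0→10, due 106, lateness -96
C: 10→21, due 78, lateness -57
B: 21→33, due 96, lateness -63
F: 33→47, due 95, lateness -48
E: 47→62, due 101, lateness -39
A: 62→79, due 32, lateness 47
G: 79→97, due 115, lateness -18
Maximum = 47.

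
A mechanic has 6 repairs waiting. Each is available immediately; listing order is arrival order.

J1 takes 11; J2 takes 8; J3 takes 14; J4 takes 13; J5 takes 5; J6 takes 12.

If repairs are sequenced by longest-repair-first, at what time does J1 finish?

50

LPT (decreasing processing time): J3 J4 J6 J1 J2 J5.
J3: 0→14
J4: 14→27
J6: 27→39
J1: 39→50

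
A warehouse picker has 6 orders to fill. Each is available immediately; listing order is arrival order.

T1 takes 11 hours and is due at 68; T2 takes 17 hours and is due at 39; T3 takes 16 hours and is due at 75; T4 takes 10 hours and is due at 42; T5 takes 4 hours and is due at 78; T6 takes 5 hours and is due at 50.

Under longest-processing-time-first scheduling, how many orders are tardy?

2

LPT (decreasing processing time): T2 T3 T1 T4 T6 T5.
T2: 0→17, due 39, tardiness 0
T3: 17→33, due 75, tardiness 0
T1: 33→44, due 68, tardiness 0
T4: 44→54, due 42, tardiness 12
T6: 54→59, due 50, tardiness 9
T5: 59→63, due 78, tardiness 0
Late orders: 2.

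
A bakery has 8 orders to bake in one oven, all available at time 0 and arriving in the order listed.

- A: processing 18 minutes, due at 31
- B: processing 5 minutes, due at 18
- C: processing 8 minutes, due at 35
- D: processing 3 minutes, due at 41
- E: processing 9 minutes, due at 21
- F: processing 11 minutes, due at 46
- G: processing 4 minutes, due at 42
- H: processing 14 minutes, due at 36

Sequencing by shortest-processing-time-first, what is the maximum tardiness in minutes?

41

SPT (increasing processing time): D G B C E F H A.
D: 0→3, due 41, tardiness 0
G: 3→7, due 42, tardiness 0
B: 7→12, due 18, tardiness 0
C: 12→20, due 35, tardiness 0
E: 20→29, due 21, tardiness 8
F: 29→40, due 46, tardiness 0
H: 40→54, due 36, tardiness 18
A: 54→72, due 31, tardiness 41
Maximum = 41.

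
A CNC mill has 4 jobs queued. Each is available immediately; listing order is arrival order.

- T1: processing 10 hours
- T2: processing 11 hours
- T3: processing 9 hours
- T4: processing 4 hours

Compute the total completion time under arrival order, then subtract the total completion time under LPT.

FIFO (arrival order): T1 T2 T3 T4.
T1: 0→10
T2: 10→21
T3: 21→30
T4: 30→34
Sum = 10+21+30+34 = 95.
LPT (decreasing processing time): T2 T1 T3 T4.
T2: 0→11
T1: 11→21
T3: 21→30
T4: 30→34
Sum = 11+21+30+34 = 96.
Difference = 95 − 96 = -1.

-1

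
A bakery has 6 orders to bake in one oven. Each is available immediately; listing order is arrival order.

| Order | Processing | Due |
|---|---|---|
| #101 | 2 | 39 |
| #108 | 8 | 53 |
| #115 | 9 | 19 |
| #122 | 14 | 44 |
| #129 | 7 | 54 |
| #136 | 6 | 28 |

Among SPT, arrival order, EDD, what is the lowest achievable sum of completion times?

126

SPT (increasing processing time): #101 #136 #129 #108 #115 #122.
#101: 0→2
#136: 2→8
#129: 8→15
#108: 15→23
#115: 23→32
#122: 32→46
Sum = 2+8+15+23+32+46 = 126.
FIFO (arrival order): #101 #108 #115 #122 #129 #136.
#101: 0→2
#108: 2→10
#115: 10→19
#122: 19→33
#129: 33→40
#136: 40→46
Sum = 2+10+19+33+40+46 = 150.
EDD (increasing due date): #115 #136 #101 #122 #108 #129.
#115: 0→9
#136: 9→15
#101: 15→17
#122: 17→31
#108: 31→39
#129: 39→46
Sum = 9+15+17+31+39+46 = 157.
SPT 126, FIFO 150, EDD 157 → minimum 126.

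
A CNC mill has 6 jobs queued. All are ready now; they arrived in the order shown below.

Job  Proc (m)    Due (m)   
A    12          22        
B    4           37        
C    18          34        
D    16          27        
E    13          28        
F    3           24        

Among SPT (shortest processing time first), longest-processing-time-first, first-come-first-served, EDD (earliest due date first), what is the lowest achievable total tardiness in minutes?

SPT (increasing processing time): F B A E D C.
F: 0→3, due 24, tardiness 0
B: 3→7, due 37, tardiness 0
A: 7→19, due 22, tardiness 0
E: 19→32, due 28, tardiness 4
D: 32→48, due 27, tardiness 21
C: 48→66, due 34, tardiness 32
Sum = 0+0+0+4+21+32 = 57.
LPT (decreasing processing time): C D E A B F.
C: 0→18, due 34, tardiness 0
D: 18→34, due 27, tardiness 7
E: 34→47, due 28, tardiness 19
A: 47→59, due 22, tardiness 37
B: 59→63, due 37, tardiness 26
F: 63→66, due 24, tardiness 42
Sum = 0+7+19+37+26+42 = 131.
FIFO (arrival order): A B C D E F.
A: 0→12, due 22, tardiness 0
B: 12→16, due 37, tardiness 0
C: 16→34, due 34, tardiness 0
D: 34→50, due 27, tardiness 23
E: 50→63, due 28, tardiness 35
F: 63→66, due 24, tardiness 42
Sum = 0+0+0+23+35+42 = 100.
EDD (increasing due date): A F D E C B.
A: 0→12, due 22, tardiness 0
F: 12→15, due 24, tardiness 0
D: 15→31, due 27, tardiness 4
E: 31→44, due 28, tardiness 16
C: 44→62, due 34, tardiness 28
B: 62→66, due 37, tardiness 29
Sum = 0+0+4+16+28+29 = 77.
SPT 57, LPT 131, FIFO 100, EDD 77 → minimum 57.

57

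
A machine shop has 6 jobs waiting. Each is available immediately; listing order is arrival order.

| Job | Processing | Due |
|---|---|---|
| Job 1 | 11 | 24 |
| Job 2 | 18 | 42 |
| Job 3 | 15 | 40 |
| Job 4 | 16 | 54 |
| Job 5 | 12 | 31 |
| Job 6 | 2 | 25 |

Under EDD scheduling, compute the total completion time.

221

EDD (increasing due date): Job 1 Job 6 Job 5 Job 3 Job 2 Job 4.
Job 1: 0→11
Job 6: 11→13
Job 5: 13→25
Job 3: 25→40
Job 2: 40→58
Job 4: 58→74
Sum = 11+13+25+40+58+74 = 221.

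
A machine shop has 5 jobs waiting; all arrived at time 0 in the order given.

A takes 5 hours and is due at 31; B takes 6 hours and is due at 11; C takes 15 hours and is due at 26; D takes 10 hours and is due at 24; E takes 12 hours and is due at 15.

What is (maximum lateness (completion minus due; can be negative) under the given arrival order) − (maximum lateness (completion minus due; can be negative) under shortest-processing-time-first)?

FIFO (arrival order): A B C D E.
A: 0→5, due 31, lateness -26
B: 5→11, due 11, lateness 0
C: 11→26, due 26, lateness 0
D: 26→36, due 24, lateness 12
E: 36→48, due 15, lateness 33
Maximum = 33.
SPT (increasing processing time): A B D E C.
A: 0→5, due 31, lateness -26
B: 5→11, due 11, lateness 0
D: 11→21, due 24, lateness -3
E: 21→33, due 15, lateness 18
C: 33→48, due 26, lateness 22
Maximum = 22.
Difference = 33 − 22 = 11.

11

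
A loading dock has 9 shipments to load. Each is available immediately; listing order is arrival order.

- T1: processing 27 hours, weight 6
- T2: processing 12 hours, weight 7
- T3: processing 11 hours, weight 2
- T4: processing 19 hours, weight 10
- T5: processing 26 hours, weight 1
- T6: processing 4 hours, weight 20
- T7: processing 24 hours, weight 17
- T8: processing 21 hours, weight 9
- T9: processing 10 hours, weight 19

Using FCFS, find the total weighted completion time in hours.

9613

FIFO (arrival order): T1 T2 T3 T4 T5 T6 T7 T8 T9.
T1: finishes 27, weight 6, w·C = 162
T2: finishes 39, weight 7, w·C = 273
T3: finishes 50, weight 2, w·C = 100
T4: finishes 69, weight 10, w·C = 690
T5: finishes 95, weight 1, w·C = 95
T6: finishes 99, weight 20, w·C = 1980
T7: finishes 123, weight 17, w·C = 2091
T8: finishes 144, weight 9, w·C = 1296
T9: finishes 154, weight 19, w·C = 2926
Sum = 162+273+100+690+95+1980+2091+1296+2926 = 9613.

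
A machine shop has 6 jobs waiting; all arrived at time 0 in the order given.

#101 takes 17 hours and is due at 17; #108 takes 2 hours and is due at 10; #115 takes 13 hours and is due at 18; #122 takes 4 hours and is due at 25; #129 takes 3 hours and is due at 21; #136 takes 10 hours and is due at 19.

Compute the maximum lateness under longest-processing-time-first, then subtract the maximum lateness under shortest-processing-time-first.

7

LPT (decreasing processing time): #101 #115 #136 #122 #129 #108.
#101: 0→17, due 17, lateness 0
#115: 17→30, due 18, lateness 12
#136: 30→40, due 19, lateness 21
#122: 40→44, due 25, lateness 19
#129: 44→47, due 21, lateness 26
#108: 47→49, due 10, lateness 39
Maximum = 39.
SPT (increasing processing time): #108 #129 #122 #136 #115 #101.
#108: 0→2, due 10, lateness -8
#129: 2→5, due 21, lateness -16
#122: 5→9, due 25, lateness -16
#136: 9→19, due 19, lateness 0
#115: 19→32, due 18, lateness 14
#101: 32→49, due 17, lateness 32
Maximum = 32.
Difference = 39 − 32 = 7.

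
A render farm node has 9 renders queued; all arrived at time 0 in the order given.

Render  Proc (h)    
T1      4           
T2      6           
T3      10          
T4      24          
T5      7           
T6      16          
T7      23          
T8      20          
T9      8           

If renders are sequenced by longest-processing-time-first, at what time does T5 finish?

108

LPT (decreasing processing time): T4 T7 T8 T6 T3 T9 T5 T2 T1.
T4: 0→24
T7: 24→47
T8: 47→67
T6: 67→83
T3: 83→93
T9: 93→101
T5: 101→108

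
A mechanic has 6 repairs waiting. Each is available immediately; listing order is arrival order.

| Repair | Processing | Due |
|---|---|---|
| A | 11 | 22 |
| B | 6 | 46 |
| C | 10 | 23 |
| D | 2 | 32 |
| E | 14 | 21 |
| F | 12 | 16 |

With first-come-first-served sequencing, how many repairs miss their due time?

FIFO (arrival order): A B C D E F.
A: 0→11, due 22, tardiness 0
B: 11→17, due 46, tardiness 0
C: 17→27, due 23, tardiness 4
D: 27→29, due 32, tardiness 0
E: 29→43, due 21, tardiness 22
F: 43→55, due 16, tardiness 39
Late repairs: 3.

3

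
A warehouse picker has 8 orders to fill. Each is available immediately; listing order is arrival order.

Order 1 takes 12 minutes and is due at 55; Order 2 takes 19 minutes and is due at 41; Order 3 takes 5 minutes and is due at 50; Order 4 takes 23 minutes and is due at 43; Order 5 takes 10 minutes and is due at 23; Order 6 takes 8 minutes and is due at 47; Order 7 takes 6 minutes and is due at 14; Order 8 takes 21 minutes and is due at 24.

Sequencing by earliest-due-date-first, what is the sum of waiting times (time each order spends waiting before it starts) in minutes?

373

EDD (increasing due date): Order 7 Order 5 Order 8 Order 2 Order 4 Order 6 Order 3 Order 1.
Order 7: waits 0, runs 0→6
Order 5: waits 6, runs 6→16
Order 8: waits 16, runs 16→37
Order 2: waits 37, runs 37→56
Order 4: waits 56, runs 56→79
Order 6: waits 79, runs 79→87
Order 3: waits 87, runs 87→92
Order 1: waits 92, runs 92→104
Sum = 0+6+16+37+56+79+87+92 = 373.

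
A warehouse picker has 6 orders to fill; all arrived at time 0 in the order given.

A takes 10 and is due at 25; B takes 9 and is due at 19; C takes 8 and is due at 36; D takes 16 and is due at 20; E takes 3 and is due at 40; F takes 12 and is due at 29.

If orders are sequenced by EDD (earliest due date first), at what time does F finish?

EDD (increasing due date): B D A F C E.
B: 0→9
D: 9→25
A: 25→35
F: 35→47

47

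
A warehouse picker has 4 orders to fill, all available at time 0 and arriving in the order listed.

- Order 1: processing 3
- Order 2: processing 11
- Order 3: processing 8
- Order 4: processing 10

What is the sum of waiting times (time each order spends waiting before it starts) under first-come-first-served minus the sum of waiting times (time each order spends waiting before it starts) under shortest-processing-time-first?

FIFO (arrival order): Order 1 Order 2 Order 3 Order 4.
Order 1: waits 0, runs 0→3
Order 2: waits 3, runs 3→14
Order 3: waits 14, runs 14→22
Order 4: waits 22, runs 22→32
Sum = 0+3+14+22 = 39.
SPT (increasing processing time): Order 1 Order 3 Order 4 Order 2.
Order 1: waits 0, runs 0→3
Order 3: waits 3, runs 3→11
Order 4: waits 11, runs 11→21
Order 2: waits 21, runs 21→32
Sum = 0+3+11+21 = 35.
Difference = 39 − 35 = 4.

4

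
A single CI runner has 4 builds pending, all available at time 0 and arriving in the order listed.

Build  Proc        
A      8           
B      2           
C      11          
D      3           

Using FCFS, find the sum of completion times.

FIFO (arrival order): A B C D.
A: 0→8
B: 8→10
C: 10→21
D: 21→24
Sum = 8+10+21+24 = 63.

63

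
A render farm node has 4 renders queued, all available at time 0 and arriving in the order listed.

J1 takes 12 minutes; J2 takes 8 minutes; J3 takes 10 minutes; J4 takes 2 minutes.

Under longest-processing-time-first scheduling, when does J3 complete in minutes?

LPT (decreasing processing time): J1 J3 J2 J4.
J1: 0→12
J3: 12→22

22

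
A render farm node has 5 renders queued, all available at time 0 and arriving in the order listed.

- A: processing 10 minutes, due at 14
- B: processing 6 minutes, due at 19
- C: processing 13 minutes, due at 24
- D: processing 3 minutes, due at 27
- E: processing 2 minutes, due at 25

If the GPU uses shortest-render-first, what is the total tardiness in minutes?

SPT (increasing processing time): E D B A C.
E: 0→2, due 25, tardiness 0
D: 2→5, due 27, tardiness 0
B: 5→11, due 19, tardiness 0
A: 11→21, due 14, tardiness 7
C: 21→34, due 24, tardiness 10
Sum = 0+0+0+7+10 = 17.

17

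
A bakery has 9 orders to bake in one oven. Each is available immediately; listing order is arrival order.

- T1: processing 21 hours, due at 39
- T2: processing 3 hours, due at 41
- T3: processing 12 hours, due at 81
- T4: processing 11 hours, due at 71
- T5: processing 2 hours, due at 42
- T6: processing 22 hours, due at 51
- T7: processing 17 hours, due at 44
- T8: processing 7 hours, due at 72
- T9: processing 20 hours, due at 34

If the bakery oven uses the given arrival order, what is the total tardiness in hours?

175

FIFO (arrival order): T1 T2 T3 T4 T5 T6 T7 T8 T9.
T1: 0→21, due 39, tardiness 0
T2: 21→24, due 41, tardiness 0
T3: 24→36, due 81, tardiness 0
T4: 36→47, due 71, tardiness 0
T5: 47→49, due 42, tardiness 7
T6: 49→71, due 51, tardiness 20
T7: 71→88, due 44, tardiness 44
T8: 88→95, due 72, tardiness 23
T9: 95→115, due 34, tardiness 81
Sum = 0+0+0+0+7+20+44+23+81 = 175.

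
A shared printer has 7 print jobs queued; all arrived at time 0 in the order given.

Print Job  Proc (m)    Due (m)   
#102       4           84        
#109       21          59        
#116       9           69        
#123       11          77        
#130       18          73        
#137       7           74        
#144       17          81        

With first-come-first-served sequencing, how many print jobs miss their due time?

1

FIFO (arrival order): #102 #109 #116 #123 #130 #137 #144.
#102: 0→4, due 84, tardiness 0
#109: 4→25, due 59, tardiness 0
#116: 25→34, due 69, tardiness 0
#123: 34→45, due 77, tardiness 0
#130: 45→63, due 73, tardiness 0
#137: 63→70, due 74, tardiness 0
#144: 70→87, due 81, tardiness 6
Late print jobs: 1.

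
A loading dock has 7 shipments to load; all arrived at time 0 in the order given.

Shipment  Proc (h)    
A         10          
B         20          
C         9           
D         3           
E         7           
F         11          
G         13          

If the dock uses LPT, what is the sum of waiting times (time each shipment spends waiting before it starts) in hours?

284

LPT (decreasing processing time): B G F A C E D.
B: waits 0, runs 0→20
G: waits 20, runs 20→33
F: waits 33, runs 33→44
A: waits 44, runs 44→54
C: waits 54, runs 54→63
E: waits 63, runs 63→70
D: waits 70, runs 70→73
Sum = 0+20+33+44+54+63+70 = 284.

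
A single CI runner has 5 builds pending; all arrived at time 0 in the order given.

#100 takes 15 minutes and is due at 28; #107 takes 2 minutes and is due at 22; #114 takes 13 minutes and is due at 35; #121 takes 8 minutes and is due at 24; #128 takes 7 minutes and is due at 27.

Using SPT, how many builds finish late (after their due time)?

1

SPT (increasing processing time): #107 #128 #121 #114 #100.
#107: 0→2, due 22, tardiness 0
#128: 2→9, due 27, tardiness 0
#121: 9→17, due 24, tardiness 0
#114: 17→30, due 35, tardiness 0
#100: 30→45, due 28, tardiness 17
Late builds: 1.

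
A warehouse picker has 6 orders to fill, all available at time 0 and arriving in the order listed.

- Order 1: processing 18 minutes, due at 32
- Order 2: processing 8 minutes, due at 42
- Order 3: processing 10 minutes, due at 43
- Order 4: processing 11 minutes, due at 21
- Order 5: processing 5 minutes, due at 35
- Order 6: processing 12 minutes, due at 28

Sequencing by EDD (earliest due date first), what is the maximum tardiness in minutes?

21

EDD (increasing due date): Order 4 Order 6 Order 1 Order 5 Order 2 Order 3.
Order 4: 0→11, due 21, tardiness 0
Order 6: 11→23, due 28, tardiness 0
Order 1: 23→41, due 32, tardiness 9
Order 5: 41→46, due 35, tardiness 11
Order 2: 46→54, due 42, tardiness 12
Order 3: 54→64, due 43, tardiness 21
Maximum = 21.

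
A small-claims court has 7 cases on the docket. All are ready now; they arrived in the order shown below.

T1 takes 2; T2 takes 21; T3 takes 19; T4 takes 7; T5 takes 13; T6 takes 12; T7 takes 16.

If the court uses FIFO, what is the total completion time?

342

FIFO (arrival order): T1 T2 T3 T4 T5 T6 T7.
T1: 0→2
T2: 2→23
T3: 23→42
T4: 42→49
T5: 49→62
T6: 62→74
T7: 74→90
Sum = 2+23+42+49+62+74+90 = 342.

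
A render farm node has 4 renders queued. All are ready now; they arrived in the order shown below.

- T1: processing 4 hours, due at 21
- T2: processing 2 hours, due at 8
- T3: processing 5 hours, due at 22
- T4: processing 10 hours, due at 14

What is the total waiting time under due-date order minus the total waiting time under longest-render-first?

-14

EDD (increasing due date): T2 T4 T1 T3.
T2: waits 0, runs 0→2
T4: waits 2, runs 2→12
T1: waits 12, runs 12→16
T3: waits 16, runs 16→21
Sum = 0+2+12+16 = 30.
LPT (decreasing processing time): T4 T3 T1 T2.
T4: waits 0, runs 0→10
T3: waits 10, runs 10→15
T1: waits 15, runs 15→19
T2: waits 19, runs 19→21
Sum = 0+10+15+19 = 44.
Difference = 30 − 44 = -14.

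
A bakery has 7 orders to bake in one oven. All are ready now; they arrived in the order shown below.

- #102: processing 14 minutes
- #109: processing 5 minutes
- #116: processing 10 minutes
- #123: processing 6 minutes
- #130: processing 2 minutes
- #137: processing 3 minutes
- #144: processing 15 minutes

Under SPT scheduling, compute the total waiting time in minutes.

SPT (increasing processing time): #130 #137 #109 #123 #116 #102 #144.
#130: waits 0, runs 0→2
#137: waits 2, runs 2→5
#109: waits 5, runs 5→10
#123: waits 10, runs 10→16
#116: waits 16, runs 16→26
#102: waits 26, runs 26→40
#144: waits 40, runs 40→55
Sum = 0+2+5+10+16+26+40 = 99.

99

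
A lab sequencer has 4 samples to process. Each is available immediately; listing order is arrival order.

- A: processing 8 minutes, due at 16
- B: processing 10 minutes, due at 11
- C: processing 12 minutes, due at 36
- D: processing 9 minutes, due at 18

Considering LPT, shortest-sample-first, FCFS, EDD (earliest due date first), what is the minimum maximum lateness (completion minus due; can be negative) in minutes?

9

LPT (decreasing processing time): C B D A.
C: 0→12, due 36, lateness -24
B: 12→22, due 11, lateness 11
D: 22→31, due 18, lateness 13
A: 31→39, due 16, lateness 23
Maximum = 23.
SPT (increasing processing time): A D B C.
A: 0→8, due 16, lateness -8
D: 8→17, due 18, lateness -1
B: 17→27, due 11, lateness 16
C: 27→39, due 36, lateness 3
Maximum = 16.
FIFO (arrival order): A B C D.
A: 0→8, due 16, lateness -8
B: 8→18, due 11, lateness 7
C: 18→30, due 36, lateness -6
D: 30→39, due 18, lateness 21
Maximum = 21.
EDD (increasing due date): B A D C.
B: 0→10, due 11, lateness -1
A: 10→18, due 16, lateness 2
D: 18→27, due 18, lateness 9
C: 27→39, due 36, lateness 3
Maximum = 9.
LPT 23, SPT 16, FIFO 21, EDD 9 → minimum 9.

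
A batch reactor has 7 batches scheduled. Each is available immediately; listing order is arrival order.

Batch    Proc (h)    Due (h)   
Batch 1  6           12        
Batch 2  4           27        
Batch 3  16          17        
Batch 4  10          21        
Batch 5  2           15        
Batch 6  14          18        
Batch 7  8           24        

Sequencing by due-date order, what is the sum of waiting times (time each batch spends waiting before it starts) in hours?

180

EDD (increasing due date): Batch 1 Batch 5 Batch 3 Batch 6 Batch 4 Batch 7 Batch 2.
Batch 1: waits 0, runs 0→6
Batch 5: waits 6, runs 6→8
Batch 3: waits 8, runs 8→24
Batch 6: waits 24, runs 24→38
Batch 4: waits 38, runs 38→48
Batch 7: waits 48, runs 48→56
Batch 2: waits 56, runs 56→60
Sum = 0+6+8+24+38+48+56 = 180.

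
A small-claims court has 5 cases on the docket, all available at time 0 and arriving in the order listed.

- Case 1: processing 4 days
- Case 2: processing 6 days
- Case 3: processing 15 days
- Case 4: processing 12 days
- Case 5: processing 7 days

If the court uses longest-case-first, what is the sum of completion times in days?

LPT (decreasing processing time): Case 3 Case 4 Case 5 Case 2 Case 1.
Case 3: 0→15
Case 4: 15→27
Case 5: 27→34
Case 2: 34→40
Case 1: 40→44
Sum = 15+27+34+40+44 = 160.

160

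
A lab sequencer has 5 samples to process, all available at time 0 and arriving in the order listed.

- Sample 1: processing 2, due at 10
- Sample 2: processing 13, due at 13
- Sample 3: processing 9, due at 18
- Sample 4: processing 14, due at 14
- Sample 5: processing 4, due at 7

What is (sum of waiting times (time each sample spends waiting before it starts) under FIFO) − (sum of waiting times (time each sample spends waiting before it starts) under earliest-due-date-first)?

17

FIFO (arrival order): Sample 1 Sample 2 Sample 3 Sample 4 Sample 5.
Sample 1: waits 0, runs 0→2
Sample 2: waits 2, runs 2→15
Sample 3: waits 15, runs 15→24
Sample 4: waits 24, runs 24→38
Sample 5: waits 38, runs 38→42
Sum = 0+2+15+24+38 = 79.
EDD (increasing due date): Sample 5 Sample 1 Sample 2 Sample 4 Sample 3.
Sample 5: waits 0, runs 0→4
Sample 1: waits 4, runs 4→6
Sample 2: waits 6, runs 6→19
Sample 4: waits 19, runs 19→33
Sample 3: waits 33, runs 33→42
Sum = 0+4+6+19+33 = 62.
Difference = 79 − 62 = 17.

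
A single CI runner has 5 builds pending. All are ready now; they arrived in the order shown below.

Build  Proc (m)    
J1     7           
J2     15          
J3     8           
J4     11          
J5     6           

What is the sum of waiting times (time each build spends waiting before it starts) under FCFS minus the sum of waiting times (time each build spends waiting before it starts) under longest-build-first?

FIFO (arrival order): J1 J2 J3 J4 J5.
J1: waits 0, runs 0→7
J2: waits 7, runs 7→22
J3: waits 22, runs 22→30
J4: waits 30, runs 30→41
J5: waits 41, runs 41→47
Sum = 0+7+22+30+41 = 100.
LPT (decreasing processing time): J2 J4 J3 J1 J5.
J2: waits 0, runs 0→15
J4: waits 15, runs 15→26
J3: waits 26, runs 26→34
J1: waits 34, runs 34→41
J5: waits 41, runs 41→47
Sum = 0+15+26+34+41 = 116.
Difference = 100 − 116 = -16.

-16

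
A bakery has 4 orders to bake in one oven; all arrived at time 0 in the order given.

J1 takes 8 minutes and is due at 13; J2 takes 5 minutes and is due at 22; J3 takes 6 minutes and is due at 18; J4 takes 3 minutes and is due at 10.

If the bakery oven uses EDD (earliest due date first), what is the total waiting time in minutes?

31

EDD (increasing due date): J4 J1 J3 J2.
J4: waits 0, runs 0→3
J1: waits 3, runs 3→11
J3: waits 11, runs 11→17
J2: waits 17, runs 17→22
Sum = 0+3+11+17 = 31.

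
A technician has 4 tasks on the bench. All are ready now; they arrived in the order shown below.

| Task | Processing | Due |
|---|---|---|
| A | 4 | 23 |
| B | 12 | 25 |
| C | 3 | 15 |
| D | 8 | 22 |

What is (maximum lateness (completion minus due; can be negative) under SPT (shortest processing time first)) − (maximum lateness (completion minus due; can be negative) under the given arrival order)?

-3

SPT (increasing processing time): C A D B.
C: 0→3, due 15, lateness -12
A: 3→7, due 23, lateness -16
D: 7→15, due 22, lateness -7
B: 15→27, due 25, lateness 2
Maximum = 2.
FIFO (arrival order): A B C D.
A: 0→4, due 23, lateness -19
B: 4→16, due 25, lateness -9
C: 16→19, due 15, lateness 4
D: 19→27, due 22, lateness 5
Maximum = 5.
Difference = 2 − 5 = -3.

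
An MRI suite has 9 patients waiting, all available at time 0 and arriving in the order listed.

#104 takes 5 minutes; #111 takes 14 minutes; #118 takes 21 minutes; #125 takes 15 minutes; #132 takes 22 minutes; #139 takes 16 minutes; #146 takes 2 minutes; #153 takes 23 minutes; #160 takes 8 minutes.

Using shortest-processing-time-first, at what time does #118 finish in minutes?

SPT (increasing processing time): #146 #104 #160 #111 #125 #139 #118 #132 #153.
#146: 0→2
#104: 2→7
#160: 7→15
#111: 15→29
#125: 29→44
#139: 44→60
#118: 60→81

81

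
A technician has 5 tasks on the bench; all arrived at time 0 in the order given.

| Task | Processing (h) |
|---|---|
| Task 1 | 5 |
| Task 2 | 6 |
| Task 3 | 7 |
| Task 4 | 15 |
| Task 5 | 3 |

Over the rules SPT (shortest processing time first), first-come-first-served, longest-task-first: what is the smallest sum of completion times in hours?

82

SPT (increasing processing time): Task 5 Task 1 Task 2 Task 3 Task 4.
Task 5: 0→3
Task 1: 3→8
Task 2: 8→14
Task 3: 14→21
Task 4: 21→36
Sum = 3+8+14+21+36 = 82.
FIFO (arrival order): Task 1 Task 2 Task 3 Task 4 Task 5.
Task 1: 0→5
Task 2: 5→11
Task 3: 11→18
Task 4: 18→33
Task 5: 33→36
Sum = 5+11+18+33+36 = 103.
LPT (decreasing processing time): Task 4 Task 3 Task 2 Task 1 Task 5.
Task 4: 0→15
Task 3: 15→22
Task 2: 22→28
Task 1: 28→33
Task 5: 33→36
Sum = 15+22+28+33+36 = 134.
SPT 82, FIFO 103, LPT 134 → minimum 82.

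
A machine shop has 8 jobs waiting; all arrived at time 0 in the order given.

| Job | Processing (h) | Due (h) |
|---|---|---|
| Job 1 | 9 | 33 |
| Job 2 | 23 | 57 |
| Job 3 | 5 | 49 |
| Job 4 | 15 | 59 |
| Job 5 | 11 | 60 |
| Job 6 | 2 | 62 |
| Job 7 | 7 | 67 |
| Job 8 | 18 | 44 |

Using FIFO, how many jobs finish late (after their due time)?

4

FIFO (arrival order): Job 1 Job 2 Job 3 Job 4 Job 5 Job 6 Job 7 Job 8.
Job 1: 0→9, due 33, tardiness 0
Job 2: 9→32, due 57, tardiness 0
Job 3: 32→37, due 49, tardiness 0
Job 4: 37→52, due 59, tardiness 0
Job 5: 52→63, due 60, tardiness 3
Job 6: 63→65, due 62, tardiness 3
Job 7: 65→72, due 67, tardiness 5
Job 8: 72→90, due 44, tardiness 46
Late jobs: 4.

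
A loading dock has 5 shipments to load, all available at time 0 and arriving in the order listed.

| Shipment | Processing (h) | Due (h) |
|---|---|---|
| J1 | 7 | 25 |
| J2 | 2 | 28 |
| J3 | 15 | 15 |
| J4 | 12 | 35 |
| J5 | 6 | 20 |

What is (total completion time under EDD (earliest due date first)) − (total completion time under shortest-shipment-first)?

EDD (increasing due date): J3 J5 J1 J2 J4.
J3: 0→15
J5: 15→21
J1: 21→28
J2: 28→30
J4: 30→42
Sum = 15+21+28+30+42 = 136.
SPT (increasing processing time): J2 J5 J1 J4 J3.
J2: 0→2
J5: 2→8
J1: 8→15
J4: 15→27
J3: 27→42
Sum = 2+8+15+27+42 = 94.
Difference = 136 − 94 = 42.

42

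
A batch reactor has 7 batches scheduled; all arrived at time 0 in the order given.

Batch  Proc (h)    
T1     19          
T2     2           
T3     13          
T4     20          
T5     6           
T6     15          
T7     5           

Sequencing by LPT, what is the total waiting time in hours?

LPT (decreasing processing time): T4 T1 T6 T3 T5 T7 T2.
T4: waits 0, runs 0→20
T1: waits 20, runs 20→39
T6: waits 39, runs 39→54
T3: waits 54, runs 54→67
T5: waits 67, runs 67→73
T7: waits 73, runs 73→78
T2: waits 78, runs 78→80
Sum = 0+20+39+54+67+73+78 = 331.

331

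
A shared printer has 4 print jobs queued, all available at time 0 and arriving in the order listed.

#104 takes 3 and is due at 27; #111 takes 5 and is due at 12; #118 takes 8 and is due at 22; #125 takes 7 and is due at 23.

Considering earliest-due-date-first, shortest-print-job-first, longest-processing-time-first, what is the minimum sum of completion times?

EDD (increasing due date): #111 #118 #125 #104.
#111: 0→5
#118: 5→13
#125: 13→20
#104: 20→23
Sum = 5+13+20+23 = 61.
SPT (increasing processing time): #104 #111 #125 #118.
#104: 0→3
#111: 3→8
#125: 8→15
#118: 15→23
Sum = 3+8+15+23 = 49.
LPT (decreasing processing time): #118 #125 #111 #104.
#118: 0→8
#125: 8→15
#111: 15→20
#104: 20→23
Sum = 8+15+20+23 = 66.
EDD 61, SPT 49, LPT 66 → minimum 49.

49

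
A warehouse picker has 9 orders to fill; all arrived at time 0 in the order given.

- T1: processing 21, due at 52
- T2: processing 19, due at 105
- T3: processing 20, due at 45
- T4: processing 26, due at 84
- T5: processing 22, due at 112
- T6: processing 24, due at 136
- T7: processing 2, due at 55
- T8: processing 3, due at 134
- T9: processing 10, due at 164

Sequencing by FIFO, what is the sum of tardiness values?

99

FIFO (arrival order): T1 T2 T3 T4 T5 T6 T7 T8 T9.
T1: 0→21, due 52, tardiness 0
T2: 21→40, due 105, tardiness 0
T3: 40→60, due 45, tardiness 15
T4: 60→86, due 84, tardiness 2
T5: 86→108, due 112, tardiness 0
T6: 108→132, due 136, tardiness 0
T7: 132→134, due 55, tardiness 79
T8: 134→137, due 134, tardiness 3
T9: 137→147, due 164, tardiness 0
Sum = 0+0+15+2+0+0+79+3+0 = 99.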